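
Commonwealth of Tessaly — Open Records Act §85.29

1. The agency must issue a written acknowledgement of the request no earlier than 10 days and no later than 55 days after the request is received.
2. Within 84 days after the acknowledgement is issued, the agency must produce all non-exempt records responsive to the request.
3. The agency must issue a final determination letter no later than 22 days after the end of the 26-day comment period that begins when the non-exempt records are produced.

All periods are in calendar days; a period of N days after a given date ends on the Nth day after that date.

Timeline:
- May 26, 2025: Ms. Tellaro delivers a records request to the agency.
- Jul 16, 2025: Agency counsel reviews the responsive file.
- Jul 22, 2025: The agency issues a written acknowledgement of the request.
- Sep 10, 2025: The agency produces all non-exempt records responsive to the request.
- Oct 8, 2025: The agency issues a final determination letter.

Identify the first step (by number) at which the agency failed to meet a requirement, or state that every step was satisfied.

Step 1

Step 1 — 10 and 55 days from May 26, 2025 (when the request is received) are Jun 5, 2025 and Jul 20, 2025 respectively; done Jul 22, 2025 — 2 days after the window closed.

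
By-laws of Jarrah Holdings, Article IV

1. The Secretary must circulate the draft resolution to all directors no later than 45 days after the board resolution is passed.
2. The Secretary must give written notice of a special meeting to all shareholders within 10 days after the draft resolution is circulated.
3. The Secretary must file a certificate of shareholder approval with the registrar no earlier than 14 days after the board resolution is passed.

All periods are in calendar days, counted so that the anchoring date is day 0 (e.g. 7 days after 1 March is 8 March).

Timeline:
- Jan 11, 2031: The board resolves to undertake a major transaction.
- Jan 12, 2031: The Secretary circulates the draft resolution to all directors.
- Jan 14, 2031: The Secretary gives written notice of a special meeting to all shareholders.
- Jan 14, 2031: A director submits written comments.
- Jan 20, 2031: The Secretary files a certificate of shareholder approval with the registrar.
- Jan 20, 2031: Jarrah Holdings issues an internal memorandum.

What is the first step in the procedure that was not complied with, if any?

(1) due by Jan 11, 2031 + 45 days = Feb 25, 2031; completed Jan 12, 2031, before the deadline.
(2) due by Jan 12, 2031 + 10 days = Jan 22, 2031; done Jan 14, 2031 — timely.
(3) permitted from Jan 11, 2031 + 14 days = Jan 25, 2031 onward; done Jan 20, 2031 — 5 days too early.
The analysis stops there.

Step 3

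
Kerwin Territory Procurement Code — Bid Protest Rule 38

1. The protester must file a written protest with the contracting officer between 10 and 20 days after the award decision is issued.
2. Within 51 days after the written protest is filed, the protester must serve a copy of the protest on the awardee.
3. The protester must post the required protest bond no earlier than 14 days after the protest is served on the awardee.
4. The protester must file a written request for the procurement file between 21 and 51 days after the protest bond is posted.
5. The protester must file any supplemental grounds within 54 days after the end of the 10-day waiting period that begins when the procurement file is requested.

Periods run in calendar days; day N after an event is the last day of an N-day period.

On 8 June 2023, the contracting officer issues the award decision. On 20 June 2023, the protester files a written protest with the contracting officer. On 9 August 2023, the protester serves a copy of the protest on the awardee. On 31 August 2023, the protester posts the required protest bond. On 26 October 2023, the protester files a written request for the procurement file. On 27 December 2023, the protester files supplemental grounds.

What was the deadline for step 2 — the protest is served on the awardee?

10 August 2023

Step 2 runs from 20 June 2023, when the written protest is filed. 51 days after 20 June 2023 is 10 August 2023.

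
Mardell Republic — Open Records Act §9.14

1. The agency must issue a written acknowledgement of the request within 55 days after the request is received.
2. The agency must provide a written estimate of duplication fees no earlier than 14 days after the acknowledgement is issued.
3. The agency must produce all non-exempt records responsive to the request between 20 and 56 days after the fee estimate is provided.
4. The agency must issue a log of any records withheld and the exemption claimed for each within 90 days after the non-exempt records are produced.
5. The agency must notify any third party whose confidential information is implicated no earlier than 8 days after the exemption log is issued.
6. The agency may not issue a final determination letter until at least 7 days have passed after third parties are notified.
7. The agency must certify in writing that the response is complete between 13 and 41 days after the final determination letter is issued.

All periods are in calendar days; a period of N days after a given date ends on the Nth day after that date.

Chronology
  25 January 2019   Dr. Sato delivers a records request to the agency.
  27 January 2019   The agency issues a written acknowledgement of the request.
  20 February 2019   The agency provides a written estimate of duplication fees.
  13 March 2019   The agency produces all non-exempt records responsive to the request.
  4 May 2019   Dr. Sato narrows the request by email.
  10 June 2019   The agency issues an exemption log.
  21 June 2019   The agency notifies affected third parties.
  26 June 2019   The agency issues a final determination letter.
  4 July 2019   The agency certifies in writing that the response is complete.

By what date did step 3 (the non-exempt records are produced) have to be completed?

17 April 2019

Step 3 runs from 20 February 2019, when the fee estimate is provided. The window is 20–56 days after 20 February 2019; it closes on 17 April 2019.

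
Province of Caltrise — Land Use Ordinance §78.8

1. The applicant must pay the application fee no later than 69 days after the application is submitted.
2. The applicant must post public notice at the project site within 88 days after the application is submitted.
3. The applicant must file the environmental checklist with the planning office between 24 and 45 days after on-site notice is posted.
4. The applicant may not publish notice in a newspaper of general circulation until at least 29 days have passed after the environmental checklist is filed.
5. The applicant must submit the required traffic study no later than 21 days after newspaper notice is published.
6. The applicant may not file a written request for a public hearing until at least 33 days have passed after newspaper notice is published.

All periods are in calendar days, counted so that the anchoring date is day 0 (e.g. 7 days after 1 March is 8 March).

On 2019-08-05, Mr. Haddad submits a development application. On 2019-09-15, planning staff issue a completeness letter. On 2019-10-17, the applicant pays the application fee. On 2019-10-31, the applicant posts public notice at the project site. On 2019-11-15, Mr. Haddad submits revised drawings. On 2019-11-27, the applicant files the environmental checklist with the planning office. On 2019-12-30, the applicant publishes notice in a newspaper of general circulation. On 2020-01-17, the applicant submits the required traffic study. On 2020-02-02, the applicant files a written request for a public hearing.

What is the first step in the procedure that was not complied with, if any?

(1) due by 2019-08-05 + 69 days = 2019-10-13; not done until 2019-10-17, 4 days after the deadline.

Step 1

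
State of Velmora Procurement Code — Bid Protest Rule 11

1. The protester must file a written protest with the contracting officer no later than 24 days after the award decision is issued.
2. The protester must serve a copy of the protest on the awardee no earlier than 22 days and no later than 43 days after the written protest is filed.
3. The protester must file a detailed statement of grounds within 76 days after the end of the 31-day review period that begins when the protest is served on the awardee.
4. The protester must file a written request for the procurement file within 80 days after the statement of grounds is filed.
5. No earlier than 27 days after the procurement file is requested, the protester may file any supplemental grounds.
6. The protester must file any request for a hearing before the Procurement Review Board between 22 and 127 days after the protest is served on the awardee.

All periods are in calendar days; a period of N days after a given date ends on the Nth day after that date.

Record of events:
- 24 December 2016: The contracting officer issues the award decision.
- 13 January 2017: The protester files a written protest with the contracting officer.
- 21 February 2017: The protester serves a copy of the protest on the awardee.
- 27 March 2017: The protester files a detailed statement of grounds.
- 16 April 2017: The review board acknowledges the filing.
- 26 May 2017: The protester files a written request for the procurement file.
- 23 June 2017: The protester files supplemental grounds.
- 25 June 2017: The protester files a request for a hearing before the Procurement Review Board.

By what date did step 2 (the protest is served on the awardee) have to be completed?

Step 2 runs from 13 January 2017, when the written protest is filed. The window is 22–43 days after 13 January 2017; it closes on 25 February 2017.

25 February 2017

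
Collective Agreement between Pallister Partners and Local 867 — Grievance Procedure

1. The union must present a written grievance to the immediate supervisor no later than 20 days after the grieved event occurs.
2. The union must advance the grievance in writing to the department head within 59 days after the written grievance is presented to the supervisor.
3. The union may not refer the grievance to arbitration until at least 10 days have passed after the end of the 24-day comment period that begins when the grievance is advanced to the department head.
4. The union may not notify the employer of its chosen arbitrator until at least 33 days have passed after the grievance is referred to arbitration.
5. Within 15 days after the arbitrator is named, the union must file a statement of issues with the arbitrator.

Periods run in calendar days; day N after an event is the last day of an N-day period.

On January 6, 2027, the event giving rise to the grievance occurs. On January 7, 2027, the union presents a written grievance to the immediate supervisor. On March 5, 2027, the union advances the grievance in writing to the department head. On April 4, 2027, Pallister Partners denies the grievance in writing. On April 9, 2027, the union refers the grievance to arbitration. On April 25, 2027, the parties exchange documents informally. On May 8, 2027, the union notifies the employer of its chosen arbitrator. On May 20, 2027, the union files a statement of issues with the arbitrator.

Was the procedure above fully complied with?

Step 1: 20 days after January 6, 2027 (when the grieved event occurs) is January 26, 2027; done January 7, 2027 — timely.
Step 2: 59 days after January 7, 2027 (when the written grievance is presented to the supervisor) is March 7, 2027; March 5, 2027 is within that limit.
Step 3: the earliest permitted date is 10 days after March 29, 2027 (end of the 24-day comment period, which began when the grievance is advanced to the department head on March 5, 2027), i.e. April 8, 2027; done April 9, 2027, after the minimum wait.
Step 4: the earliest permitted date is 33 days after April 9, 2027 (when the grievance is referred to arbitration), i.e. May 12, 2027; May 8, 2027 is 4 days before the earliest permitted date.

No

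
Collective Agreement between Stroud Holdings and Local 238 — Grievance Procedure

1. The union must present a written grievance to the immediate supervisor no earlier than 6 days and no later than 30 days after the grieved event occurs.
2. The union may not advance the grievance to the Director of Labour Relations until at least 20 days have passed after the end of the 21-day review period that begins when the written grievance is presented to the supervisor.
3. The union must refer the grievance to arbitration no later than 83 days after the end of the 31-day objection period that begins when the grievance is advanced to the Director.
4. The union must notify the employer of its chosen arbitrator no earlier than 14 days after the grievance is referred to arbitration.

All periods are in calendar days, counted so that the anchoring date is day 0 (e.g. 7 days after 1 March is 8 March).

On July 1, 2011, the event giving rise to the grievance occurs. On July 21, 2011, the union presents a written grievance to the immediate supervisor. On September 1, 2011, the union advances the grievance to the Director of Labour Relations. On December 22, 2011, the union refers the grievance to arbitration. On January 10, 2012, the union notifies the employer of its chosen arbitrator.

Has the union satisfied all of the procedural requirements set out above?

Yes

Step 1: the window is 6–30 days after July 1, 2011 (when the grieved event occurs), so July 7, 2011 through July 31, 2011; July 21, 2011 falls inside that range.
Step 2: the earliest permitted date is 20 days after August 11, 2011 (end of the 21-day review period, which began when the written grievance is presented to the supervisor on July 21, 2011), i.e. August 31, 2011; done September 1, 2011 — permitted.
Step 3: 83 days after October 2, 2011 (end of the 31-day objection period, which began when the grievance is advanced to the Director on September 1, 2011) is December 24, 2011; completed December 22, 2011, before the deadline.
Step 4: the earliest permitted date is 14 days after December 22, 2011 (when the grievance is referred to arbitration), i.e. January 5, 2012; January 10, 2012 is on or after that date.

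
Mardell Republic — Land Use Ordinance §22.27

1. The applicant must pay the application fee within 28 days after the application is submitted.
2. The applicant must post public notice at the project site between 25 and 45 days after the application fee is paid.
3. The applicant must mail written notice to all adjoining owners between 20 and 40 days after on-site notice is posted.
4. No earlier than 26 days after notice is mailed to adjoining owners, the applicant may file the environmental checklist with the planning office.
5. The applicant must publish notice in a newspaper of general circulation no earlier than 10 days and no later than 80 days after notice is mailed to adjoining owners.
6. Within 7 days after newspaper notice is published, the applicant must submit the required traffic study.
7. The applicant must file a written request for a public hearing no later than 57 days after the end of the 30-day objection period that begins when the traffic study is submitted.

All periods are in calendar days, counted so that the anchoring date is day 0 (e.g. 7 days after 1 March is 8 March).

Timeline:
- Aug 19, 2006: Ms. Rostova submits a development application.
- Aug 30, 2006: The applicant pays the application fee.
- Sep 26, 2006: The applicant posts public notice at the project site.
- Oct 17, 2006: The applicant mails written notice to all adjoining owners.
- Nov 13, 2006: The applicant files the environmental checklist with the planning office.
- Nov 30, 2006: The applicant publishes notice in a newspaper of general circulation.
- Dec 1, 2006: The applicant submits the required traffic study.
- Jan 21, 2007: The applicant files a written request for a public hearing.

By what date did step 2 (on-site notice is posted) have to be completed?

Oct 14, 2006

Step 2 runs from Aug 30, 2006, when the application fee is paid. The window is 25–45 days after Aug 30, 2006; it closes on Oct 14, 2006.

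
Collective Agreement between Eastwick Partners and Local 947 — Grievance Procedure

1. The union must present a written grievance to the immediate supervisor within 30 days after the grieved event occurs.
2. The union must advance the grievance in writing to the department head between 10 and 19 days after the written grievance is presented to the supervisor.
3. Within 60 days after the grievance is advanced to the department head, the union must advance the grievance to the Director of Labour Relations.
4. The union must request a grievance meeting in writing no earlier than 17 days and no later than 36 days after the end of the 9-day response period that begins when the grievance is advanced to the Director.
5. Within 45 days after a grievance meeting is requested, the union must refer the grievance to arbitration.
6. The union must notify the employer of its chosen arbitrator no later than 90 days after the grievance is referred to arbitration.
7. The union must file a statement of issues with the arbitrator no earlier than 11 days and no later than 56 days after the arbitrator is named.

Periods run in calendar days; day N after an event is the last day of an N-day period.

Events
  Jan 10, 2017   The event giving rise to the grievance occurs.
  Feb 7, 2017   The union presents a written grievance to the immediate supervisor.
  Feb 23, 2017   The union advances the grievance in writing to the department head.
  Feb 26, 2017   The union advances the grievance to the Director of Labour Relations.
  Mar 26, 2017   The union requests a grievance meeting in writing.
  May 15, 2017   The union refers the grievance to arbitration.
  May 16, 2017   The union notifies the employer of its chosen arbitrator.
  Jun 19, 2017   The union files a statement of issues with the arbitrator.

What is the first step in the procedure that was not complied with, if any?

Step 1: 30 days after Jan 10, 2017 (when the grieved event occurs) is Feb 9, 2017; completed Feb 7, 2017, before the deadline.
Step 2: the window is 10–19 days after Feb 7, 2017 (when the written grievance is presented to the supervisor), so Feb 17, 2017 through Feb 26, 2017; done Feb 23, 2017 — within the window.
Step 3: 60 days after Feb 23, 2017 (when the grievance is advanced to the department head) is Apr 24, 2017; Feb 26, 2017 is within that limit.
Step 4: the window is 17–36 days after Mar 7, 2017 (end of the 9-day response period, which began when the grievance is advanced to the Director on Feb 26, 2017), so Mar 24, 2017 through Apr 12, 2017; Mar 26, 2017 falls inside that range.
Step 5: 45 days after Mar 26, 2017 (when a grievance meeting is requested) is May 10, 2017; done May 15, 2017 — 5 days late.

Step 5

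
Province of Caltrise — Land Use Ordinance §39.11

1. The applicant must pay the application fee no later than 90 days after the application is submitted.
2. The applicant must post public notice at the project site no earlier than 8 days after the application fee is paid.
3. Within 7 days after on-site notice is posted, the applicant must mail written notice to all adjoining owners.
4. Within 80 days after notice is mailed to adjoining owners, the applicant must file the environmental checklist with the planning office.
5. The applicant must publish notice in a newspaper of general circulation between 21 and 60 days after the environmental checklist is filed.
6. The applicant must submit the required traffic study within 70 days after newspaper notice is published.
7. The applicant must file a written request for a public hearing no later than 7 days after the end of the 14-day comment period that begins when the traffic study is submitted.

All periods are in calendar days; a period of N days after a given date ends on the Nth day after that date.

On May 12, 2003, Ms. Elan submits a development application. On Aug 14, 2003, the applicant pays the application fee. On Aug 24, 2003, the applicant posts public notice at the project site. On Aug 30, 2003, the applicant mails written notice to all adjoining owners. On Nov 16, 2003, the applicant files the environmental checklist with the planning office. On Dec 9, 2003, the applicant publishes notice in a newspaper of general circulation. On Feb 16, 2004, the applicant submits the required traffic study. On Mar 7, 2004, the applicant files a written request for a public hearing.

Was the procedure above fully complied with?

Step 1: 90 days after May 12, 2003 (when the application is submitted) is Aug 10, 2003; not done until Aug 14, 2003, 4 days after the deadline.
No need to go further; step 1 was not satisfied.

No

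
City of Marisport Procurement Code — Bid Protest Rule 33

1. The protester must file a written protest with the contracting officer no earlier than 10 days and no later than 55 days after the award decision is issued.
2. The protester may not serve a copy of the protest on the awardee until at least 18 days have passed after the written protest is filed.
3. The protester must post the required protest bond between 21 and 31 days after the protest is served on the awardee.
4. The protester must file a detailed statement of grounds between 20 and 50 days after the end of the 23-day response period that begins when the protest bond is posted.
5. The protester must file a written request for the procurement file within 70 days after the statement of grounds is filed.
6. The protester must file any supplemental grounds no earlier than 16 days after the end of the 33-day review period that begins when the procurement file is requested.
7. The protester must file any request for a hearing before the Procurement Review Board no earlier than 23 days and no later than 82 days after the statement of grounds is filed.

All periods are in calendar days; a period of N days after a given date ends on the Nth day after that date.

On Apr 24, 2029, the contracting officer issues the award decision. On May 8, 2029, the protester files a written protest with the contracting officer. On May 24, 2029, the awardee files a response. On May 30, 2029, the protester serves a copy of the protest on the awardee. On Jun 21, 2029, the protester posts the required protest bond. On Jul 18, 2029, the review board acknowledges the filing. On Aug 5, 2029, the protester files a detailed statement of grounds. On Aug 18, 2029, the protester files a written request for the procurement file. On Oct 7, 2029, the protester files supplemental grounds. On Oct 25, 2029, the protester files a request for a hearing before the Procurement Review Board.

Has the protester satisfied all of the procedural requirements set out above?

Step 1: the window is 10–55 days after Apr 24, 2029 (when the award decision is issued), so May 4, 2029 through Jun 18, 2029; done May 8, 2029 — within the window.
Step 2: the earliest permitted date is 18 days after May 8, 2029 (when the written protest is filed), i.e. May 26, 2029; done May 30, 2029 — permitted.
Step 3: the window is 21–31 days after May 30, 2029 (when the protest is served on the awardee), so Jun 20, 2029 through Jun 30, 2029; Jun 21, 2029 falls inside that range.
Step 4: the window is 20–50 days after Jul 14, 2029 (end of the 23-day response period, which began when the protest bond is posted on Jun 21, 2029), so Aug 3, 2029 through Sep 2, 2029; Aug 5, 2029 falls inside that range.
Step 5: 70 days after Aug 5, 2029 (when the statement of grounds is filed) is Oct 14, 2029; Aug 18, 2029 is within that limit.
Step 6: the earliest permitted date is 16 days after Sep 20, 2029 (end of the 33-day review period, which began when the procurement file is requested on Aug 18, 2029), i.e. Oct 6, 2029; Oct 7, 2029 is on or after that date.
Step 7: the window is 23–82 days after Aug 5, 2029 (when the statement of grounds is filed), so Aug 28, 2029 through Oct 26, 2029; done Oct 25, 2029, which is between those dates.

Yes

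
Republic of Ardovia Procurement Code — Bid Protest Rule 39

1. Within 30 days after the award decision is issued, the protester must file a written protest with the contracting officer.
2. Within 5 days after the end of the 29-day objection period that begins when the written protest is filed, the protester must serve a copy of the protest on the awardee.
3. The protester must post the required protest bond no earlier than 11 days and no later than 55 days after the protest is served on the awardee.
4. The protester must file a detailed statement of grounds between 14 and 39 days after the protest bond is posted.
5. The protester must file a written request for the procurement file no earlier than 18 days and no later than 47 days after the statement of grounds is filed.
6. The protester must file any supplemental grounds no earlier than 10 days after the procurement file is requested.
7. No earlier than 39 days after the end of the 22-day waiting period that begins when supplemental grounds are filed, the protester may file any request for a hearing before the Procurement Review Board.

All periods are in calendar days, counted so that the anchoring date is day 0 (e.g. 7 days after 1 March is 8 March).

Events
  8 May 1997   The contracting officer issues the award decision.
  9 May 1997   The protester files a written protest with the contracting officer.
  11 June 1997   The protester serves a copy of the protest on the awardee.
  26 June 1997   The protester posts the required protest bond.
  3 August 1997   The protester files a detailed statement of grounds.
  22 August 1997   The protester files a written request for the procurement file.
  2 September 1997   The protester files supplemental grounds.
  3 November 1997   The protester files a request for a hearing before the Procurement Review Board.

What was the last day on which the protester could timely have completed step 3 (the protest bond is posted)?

5 August 1997

Step 3 runs from 11 June 1997, when the protest is served on the awardee. The window is 11–55 days after 11 June 1997; it closes on 5 August 1997.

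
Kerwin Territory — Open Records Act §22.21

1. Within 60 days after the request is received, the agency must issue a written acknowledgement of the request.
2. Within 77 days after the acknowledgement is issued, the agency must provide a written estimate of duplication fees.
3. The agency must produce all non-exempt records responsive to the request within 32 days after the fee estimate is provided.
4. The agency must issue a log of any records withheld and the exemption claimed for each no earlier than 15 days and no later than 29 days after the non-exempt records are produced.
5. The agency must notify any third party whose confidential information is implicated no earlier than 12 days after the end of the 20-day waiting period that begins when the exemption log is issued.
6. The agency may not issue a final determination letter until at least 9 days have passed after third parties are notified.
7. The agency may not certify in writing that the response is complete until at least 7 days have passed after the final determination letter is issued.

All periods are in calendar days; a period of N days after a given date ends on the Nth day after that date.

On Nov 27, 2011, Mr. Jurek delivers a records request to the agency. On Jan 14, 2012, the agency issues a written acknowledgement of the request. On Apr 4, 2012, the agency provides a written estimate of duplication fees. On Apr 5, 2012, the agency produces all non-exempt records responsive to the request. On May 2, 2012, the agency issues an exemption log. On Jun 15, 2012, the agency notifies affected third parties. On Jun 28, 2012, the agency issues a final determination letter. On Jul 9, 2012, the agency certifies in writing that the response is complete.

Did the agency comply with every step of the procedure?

(1) due by Nov 27, 2011 + 60 days = Jan 26, 2012; done Jan 14, 2012 — timely.
(2) due by Jan 14, 2012 + 77 days = Mar 31, 2012; Apr 4, 2012 misses that deadline by 4 days.
That is the first point of non-compliance.

No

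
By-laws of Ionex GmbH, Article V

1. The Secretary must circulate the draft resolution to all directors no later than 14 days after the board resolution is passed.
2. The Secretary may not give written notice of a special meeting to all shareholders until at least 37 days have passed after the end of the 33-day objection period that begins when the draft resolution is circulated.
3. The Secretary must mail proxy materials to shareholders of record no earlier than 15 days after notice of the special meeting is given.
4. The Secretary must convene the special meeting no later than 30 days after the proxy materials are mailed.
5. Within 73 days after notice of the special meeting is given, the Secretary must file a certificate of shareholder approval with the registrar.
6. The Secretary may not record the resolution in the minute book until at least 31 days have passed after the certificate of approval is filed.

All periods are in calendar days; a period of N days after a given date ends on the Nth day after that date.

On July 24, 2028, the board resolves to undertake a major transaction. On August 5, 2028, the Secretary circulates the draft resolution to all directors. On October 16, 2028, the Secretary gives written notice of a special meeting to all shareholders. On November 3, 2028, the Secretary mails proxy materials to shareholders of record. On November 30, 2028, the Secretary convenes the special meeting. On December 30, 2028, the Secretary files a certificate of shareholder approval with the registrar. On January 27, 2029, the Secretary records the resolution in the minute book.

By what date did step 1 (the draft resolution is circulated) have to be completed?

Step 1 runs from July 24, 2028, when the board resolution is passed. 14 days after July 24, 2028 is August 7, 2028.

August 7, 2028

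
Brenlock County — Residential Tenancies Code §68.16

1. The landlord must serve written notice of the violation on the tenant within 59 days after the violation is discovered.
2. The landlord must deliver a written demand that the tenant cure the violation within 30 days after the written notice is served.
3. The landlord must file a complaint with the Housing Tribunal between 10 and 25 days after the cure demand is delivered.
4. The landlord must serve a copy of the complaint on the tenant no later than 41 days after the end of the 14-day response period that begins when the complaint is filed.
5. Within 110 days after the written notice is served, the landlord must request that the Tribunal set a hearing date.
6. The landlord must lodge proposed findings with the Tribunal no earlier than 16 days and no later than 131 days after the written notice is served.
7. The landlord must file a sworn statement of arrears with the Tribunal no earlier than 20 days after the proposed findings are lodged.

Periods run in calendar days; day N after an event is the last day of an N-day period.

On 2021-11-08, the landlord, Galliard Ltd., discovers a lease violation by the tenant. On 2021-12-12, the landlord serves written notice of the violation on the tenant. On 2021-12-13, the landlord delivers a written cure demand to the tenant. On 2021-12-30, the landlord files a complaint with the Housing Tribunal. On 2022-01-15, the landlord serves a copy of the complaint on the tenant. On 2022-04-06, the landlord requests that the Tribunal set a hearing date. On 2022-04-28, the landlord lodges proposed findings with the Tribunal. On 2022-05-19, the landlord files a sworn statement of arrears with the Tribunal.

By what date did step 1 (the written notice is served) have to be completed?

Step 1 runs from 2021-11-08, when the violation is discovered. 59 days after 2021-11-08 is 2022-01-06.

2022-01-06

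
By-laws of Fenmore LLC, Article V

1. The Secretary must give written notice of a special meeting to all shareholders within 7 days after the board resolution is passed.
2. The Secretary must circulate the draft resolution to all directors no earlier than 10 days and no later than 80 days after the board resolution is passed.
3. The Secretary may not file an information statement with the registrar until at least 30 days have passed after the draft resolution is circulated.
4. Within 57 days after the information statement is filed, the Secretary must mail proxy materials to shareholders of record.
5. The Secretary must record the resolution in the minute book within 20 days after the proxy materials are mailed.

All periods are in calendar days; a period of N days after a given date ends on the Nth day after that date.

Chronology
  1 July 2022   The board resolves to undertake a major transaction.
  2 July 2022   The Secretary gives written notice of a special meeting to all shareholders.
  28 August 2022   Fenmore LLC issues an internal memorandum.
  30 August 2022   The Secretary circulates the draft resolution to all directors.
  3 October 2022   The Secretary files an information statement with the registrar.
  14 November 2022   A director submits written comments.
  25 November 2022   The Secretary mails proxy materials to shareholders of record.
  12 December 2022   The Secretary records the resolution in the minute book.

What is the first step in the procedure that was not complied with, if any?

None — every step was satisfied

(1) due by 1 July 2022 + 7 days = 8 July 2022; completed 2 July 2022, before the deadline.
(2) the permitted window runs from 1 July 2022 + 10 = 11 July 2022 to 1 July 2022 + 80 = 19 September 2022; done 30 August 2022, which is between those dates.
(3) permitted from 30 August 2022 + 30 days = 29 September 2022 onward; done 3 October 2022, after the minimum wait.
(4) due by 3 October 2022 + 57 days = 29 November 2022; completed 25 November 2022, before the deadline.
(5) due by 25 November 2022 + 20 days = 15 December 2022; completed 12 December 2022, before the deadline.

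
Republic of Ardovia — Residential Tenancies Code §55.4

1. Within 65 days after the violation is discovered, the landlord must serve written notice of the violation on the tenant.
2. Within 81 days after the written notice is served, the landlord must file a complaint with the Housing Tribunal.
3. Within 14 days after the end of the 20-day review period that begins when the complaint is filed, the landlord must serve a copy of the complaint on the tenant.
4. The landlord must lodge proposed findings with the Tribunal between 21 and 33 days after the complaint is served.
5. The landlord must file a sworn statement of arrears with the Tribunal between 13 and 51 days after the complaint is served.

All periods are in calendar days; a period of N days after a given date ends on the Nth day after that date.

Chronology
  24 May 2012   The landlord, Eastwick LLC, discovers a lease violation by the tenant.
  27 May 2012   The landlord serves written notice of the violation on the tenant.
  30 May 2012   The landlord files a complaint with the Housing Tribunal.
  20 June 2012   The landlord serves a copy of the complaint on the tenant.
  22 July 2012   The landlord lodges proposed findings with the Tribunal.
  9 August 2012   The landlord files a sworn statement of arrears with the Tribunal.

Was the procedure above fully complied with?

(1) due by 24 May 2012 + 65 days = 28 July 2012; 27 May 2012 is within that limit.
(2) due by 27 May 2012 + 81 days = 16 August 2012; completed 30 May 2012, before the deadline.
(3) due by 19 June 2012 + 14 days = 3 July 2012; 20 June 2012 is within that limit.
(4) the permitted window runs from 20 June 2012 + 21 = 11 July 2012 to 20 June 2012 + 33 = 23 July 2012; 22 July 2012 falls inside that range.
(5) the permitted window runs from 20 June 2012 + 13 = 3 July 2012 to 20 June 2012 + 51 = 10 August 2012; done 9 August 2012 — within the window.

Yes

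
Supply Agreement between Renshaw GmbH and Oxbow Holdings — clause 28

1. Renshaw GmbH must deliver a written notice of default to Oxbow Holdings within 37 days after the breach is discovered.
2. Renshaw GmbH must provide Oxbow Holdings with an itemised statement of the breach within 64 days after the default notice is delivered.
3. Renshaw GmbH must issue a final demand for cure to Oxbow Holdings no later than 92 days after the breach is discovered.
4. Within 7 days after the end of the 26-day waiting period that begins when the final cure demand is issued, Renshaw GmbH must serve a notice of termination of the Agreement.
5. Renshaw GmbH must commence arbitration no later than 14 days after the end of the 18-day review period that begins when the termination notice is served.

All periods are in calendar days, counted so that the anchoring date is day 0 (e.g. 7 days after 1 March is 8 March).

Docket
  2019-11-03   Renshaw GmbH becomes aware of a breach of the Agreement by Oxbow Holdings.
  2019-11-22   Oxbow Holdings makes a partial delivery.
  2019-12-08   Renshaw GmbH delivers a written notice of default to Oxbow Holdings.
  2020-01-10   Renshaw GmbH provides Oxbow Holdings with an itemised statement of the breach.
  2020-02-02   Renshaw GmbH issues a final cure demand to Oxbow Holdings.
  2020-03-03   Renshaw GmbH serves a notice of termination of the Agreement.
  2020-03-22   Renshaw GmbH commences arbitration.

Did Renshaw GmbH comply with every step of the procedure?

Yes

Step 1 — counting 37 days from 2019-11-03 (when the breach is discovered) gives a deadline of 2019-12-10; completed 2019-12-08, before the deadline.
Step 2 — counting 64 days from 2019-12-08 (when the default notice is delivered) gives a deadline of 2020-02-10; done 2020-01-10 — timely.
Step 3 — counting 92 days from 2019-11-03 (when the breach is discovered) gives a deadline of 2020-02-03; 2020-02-02 is within that limit.
Step 4 — counting 7 days from 2020-02-28 (end of the 26-day waiting period, which began when the final cure demand is issued on 2020-02-02) gives a deadline of 2020-03-06; completed 2020-03-03, before the deadline.
Step 5 — counting 14 days from 2020-03-21 (end of the 18-day review period, which began when the termination notice is served on 2020-03-03) gives a deadline of 2020-04-04; 2020-03-22 is within that limit.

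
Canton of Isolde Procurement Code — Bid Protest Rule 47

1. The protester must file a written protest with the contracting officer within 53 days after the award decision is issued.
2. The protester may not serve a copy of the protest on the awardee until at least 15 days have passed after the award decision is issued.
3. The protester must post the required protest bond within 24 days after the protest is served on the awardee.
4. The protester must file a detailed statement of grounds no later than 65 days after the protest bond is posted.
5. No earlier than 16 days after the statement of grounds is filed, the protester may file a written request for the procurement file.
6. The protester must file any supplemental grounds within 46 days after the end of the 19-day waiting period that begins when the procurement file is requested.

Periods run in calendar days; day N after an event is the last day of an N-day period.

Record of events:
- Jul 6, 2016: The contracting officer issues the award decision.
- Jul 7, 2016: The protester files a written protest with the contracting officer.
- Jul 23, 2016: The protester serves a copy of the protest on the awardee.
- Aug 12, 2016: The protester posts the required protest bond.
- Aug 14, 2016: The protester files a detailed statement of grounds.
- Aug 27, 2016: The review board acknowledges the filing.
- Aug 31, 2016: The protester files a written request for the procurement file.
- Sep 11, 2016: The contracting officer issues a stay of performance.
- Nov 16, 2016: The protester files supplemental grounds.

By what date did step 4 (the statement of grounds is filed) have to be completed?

Oct 16, 2016

Step 4 runs from Aug 12, 2016, when the protest bond is posted. 65 days after Aug 12, 2016 is Oct 16, 2016.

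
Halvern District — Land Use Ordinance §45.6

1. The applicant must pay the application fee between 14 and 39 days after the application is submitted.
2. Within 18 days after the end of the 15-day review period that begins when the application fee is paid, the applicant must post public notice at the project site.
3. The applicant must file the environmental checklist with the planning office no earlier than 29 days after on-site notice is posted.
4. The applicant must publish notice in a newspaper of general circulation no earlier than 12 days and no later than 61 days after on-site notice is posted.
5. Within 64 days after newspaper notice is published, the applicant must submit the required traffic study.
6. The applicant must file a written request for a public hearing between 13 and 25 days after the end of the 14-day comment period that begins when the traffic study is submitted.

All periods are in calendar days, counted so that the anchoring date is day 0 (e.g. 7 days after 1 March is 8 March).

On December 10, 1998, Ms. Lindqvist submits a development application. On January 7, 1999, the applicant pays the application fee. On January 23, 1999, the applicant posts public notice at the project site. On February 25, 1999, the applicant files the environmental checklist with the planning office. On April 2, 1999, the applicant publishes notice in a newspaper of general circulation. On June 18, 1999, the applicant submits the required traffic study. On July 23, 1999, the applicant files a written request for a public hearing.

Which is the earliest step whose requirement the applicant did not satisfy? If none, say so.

Step 1: the window is 14–39 days after December 10, 1998 (when the application is submitted), so December 24, 1998 through January 18, 1999; January 7, 1999 falls inside that range.
Step 2: 18 days after January 22, 1999 (end of the 15-day review period, which began when the application fee is paid on January 7, 1999) is February 9, 1999; January 23, 1999 is within that limit.
Step 3: the earliest permitted date is 29 days after January 23, 1999 (when on-site notice is posted), i.e. February 21, 1999; done February 25, 1999, after the minimum wait.
Step 4: the window is 12–61 days after January 23, 1999 (when on-site notice is posted), so February 4, 1999 through March 25, 1999; done April 2, 1999 — 8 days after the window closed.
Later steps need not be reached.

Step 4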